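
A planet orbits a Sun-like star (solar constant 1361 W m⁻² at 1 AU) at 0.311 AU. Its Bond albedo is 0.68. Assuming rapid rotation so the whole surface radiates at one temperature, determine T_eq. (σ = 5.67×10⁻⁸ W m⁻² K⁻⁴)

Flux at 0.311 AU: S = 1361/0.311² = 1.41×10⁴ W m⁻².
Energy balance: absorbed = emitted ⇒ πR²·S(1−A) = 4πR²·σT_eq⁴, so T_eq⁴ = S(1−A)/(4σ).
T_eq = [1.41×10⁴ × 0.32 / (4 × 5.67×10⁻⁸)]^(1/4) = (1.99×10¹⁰)^(1/4) = 375 K.

T_eq ≈ 375 K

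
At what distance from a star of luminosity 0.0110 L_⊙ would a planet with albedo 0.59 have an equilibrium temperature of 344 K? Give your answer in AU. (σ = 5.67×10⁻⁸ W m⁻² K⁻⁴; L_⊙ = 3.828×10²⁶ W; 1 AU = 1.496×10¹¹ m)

d ≈ 0.0440 AU

L = 0.0110 × 3.828×10²⁶ = 4.21×10²⁴ W.
From T_eq⁴ = L(1−A)/(16πσd²): d = √[L(1−A)/(16πσT_eq⁴)].
d = √[4.21×10²⁴ × 0.41 / (16π × 5.67×10⁻⁸ × (344)⁴)] = 6.58×10⁹ m = 0.0440 AU.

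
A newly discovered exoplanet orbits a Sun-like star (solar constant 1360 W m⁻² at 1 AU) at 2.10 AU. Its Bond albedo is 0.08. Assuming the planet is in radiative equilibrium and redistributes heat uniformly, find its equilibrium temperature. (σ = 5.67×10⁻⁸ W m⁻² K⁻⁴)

T_eq ≈ 188 K

Flux at 2.10 AU: S = 1360/2.10² = 308 W m⁻².
Energy balance: absorbed = emitted ⇒ πR²·S(1−A) = 4πR²·σT_eq⁴, so T_eq⁴ = S(1−A)/(4σ).
T_eq = [308 × 0.92 / (4 × 5.67×10⁻⁸)]^(1/4) = (1.25×10⁹)^(1/4) = 188 K.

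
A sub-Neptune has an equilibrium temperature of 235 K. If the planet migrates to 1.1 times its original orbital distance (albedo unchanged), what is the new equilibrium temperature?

T_eq ∝ L^(1/4) · d^(−1/2).
T′ = 235 / 1.1^(1/2) = 224 K.

T_eq ≈ 224 K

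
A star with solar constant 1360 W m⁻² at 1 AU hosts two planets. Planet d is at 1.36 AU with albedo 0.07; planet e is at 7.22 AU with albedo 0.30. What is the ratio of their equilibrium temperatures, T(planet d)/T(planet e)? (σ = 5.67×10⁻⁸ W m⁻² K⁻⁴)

T₁/T₂ ≈ 2.474

T_eq = [S₀(1−A)/(4σd²)]^(1/4), so T ∝ (1−A)^(1/4) / √d.
T₁ = [1360×0.93/(4×5.67×10⁻⁸×1.36²)]^(1/4) = 234.33 K.
T₂ = [1360×0.70/(4×5.67×10⁻⁸×7.22²)]^(1/4) = 94.73 K.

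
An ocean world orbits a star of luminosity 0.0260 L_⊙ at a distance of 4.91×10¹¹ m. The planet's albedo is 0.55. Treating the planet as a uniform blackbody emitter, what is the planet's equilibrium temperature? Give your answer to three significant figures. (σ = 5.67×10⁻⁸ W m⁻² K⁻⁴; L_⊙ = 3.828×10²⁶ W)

L = 0.0260 × 3.828×10²⁶ = 9.95×10²⁴ W.
Flux: S = L/(4πd²) = 9.95×10²⁴/(4π×(4.91×10¹¹)²) = 3.29 W m⁻².
Energy balance: absorbed = emitted ⇒ πR²·S(1−A) = 4πR²·σT_eq⁴, so T_eq⁴ = S(1−A)/(4σ).
T_eq = [3.29 × 0.45 / (4 × 5.67×10⁻⁸)]^(1/4) = (6.52×10⁶)^(1/4) = 50.5 K.

T_eq ≈ 50.5 K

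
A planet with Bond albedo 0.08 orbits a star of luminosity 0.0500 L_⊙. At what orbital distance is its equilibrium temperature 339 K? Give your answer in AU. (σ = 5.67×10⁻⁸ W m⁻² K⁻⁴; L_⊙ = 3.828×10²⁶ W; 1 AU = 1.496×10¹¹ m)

L = 0.0500 × 3.828×10²⁶ = 1.91×10²⁵ W.
From T_eq⁴ = L(1−A)/(16πσd²): d = √[L(1−A)/(16πσT_eq⁴)].
d = √[1.91×10²⁵ × 0.92 / (16π × 5.67×10⁻⁸ × (339)⁴)] = 2.16×10¹⁰ m = 0.145 AU.

d ≈ 0.145 AU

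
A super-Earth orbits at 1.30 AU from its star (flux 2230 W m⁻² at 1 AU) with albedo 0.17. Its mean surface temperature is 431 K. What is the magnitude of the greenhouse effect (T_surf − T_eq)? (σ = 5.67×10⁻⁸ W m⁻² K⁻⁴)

S = 2230/1.30² = 1320 W m⁻².
T_eq = [S(1−A)/(4σ)]^(1/4) = [1320×0.83/(4×5.67×10⁻⁸)]^(1/4) = 263.6 K.
ΔT = T_surf − T_eq = 431 − 263.6.

ΔT ≈ 167.4 K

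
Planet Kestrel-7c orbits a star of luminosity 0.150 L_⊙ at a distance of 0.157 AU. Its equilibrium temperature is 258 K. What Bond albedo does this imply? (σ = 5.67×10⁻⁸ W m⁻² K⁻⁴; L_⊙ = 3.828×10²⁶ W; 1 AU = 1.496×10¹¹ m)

d = 0.157 AU = 2.35×10¹⁰ m.
L = 0.150 × 3.828×10²⁶ = 5.74×10²⁵ W.
Flux: S = L/(4πd²) = 5.74×10²⁵/(4π×(2.35×10¹⁰)²) = 8280 W m⁻².
From T_eq⁴ = S(1−A)/(4σ): 1−A = 4σT_eq⁴/S.
1−A = 4 × 5.67×10⁻⁸ × (258)⁴ / 8280 = 0.121.

A ≈ 0.88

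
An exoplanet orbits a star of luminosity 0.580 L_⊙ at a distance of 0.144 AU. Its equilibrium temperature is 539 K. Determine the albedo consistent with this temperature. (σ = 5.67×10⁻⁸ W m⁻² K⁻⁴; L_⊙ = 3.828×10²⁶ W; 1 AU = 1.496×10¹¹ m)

A ≈ 0.50

d = 0.144 AU = 2.15×10¹⁰ m.
L = 0.580 × 3.828×10²⁶ = 2.22×10²⁶ W.
Flux: S = L/(4πd²) = 2.22×10²⁶/(4π×(2.15×10¹⁰)²) = 3.81×10⁴ W m⁻².
From T_eq⁴ = S(1−A)/(4σ): 1−A = 4σT_eq⁴/S.
1−A = 4 × 5.67×10⁻⁸ × (539)⁴ / 3.81×10⁴ = 0.503.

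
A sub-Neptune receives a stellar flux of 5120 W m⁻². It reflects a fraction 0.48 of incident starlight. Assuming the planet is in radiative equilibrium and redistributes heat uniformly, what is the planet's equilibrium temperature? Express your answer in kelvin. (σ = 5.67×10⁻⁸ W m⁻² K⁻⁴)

T_eq ≈ 329 K

Energy balance: absorbed = emitted ⇒ πR²·S(1−A) = 4πR²·σT_eq⁴, so T_eq⁴ = S(1−A)/(4σ).
T_eq = [5120 × 0.52 / (4 × 5.67×10⁻⁸)]^(1/4) = (1.17×10¹⁰)^(1/4) = 329 K.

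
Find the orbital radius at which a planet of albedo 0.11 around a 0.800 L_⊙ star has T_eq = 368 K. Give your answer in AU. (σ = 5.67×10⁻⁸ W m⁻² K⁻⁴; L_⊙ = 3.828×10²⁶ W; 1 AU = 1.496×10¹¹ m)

d ≈ 0.483 AU

L = 0.800 × 3.828×10²⁶ = 3.06×10²⁶ W.
From T_eq⁴ = L(1−A)/(16πσd²): d = √[L(1−A)/(16πσT_eq⁴)].
d = √[3.06×10²⁶ × 0.89 / (16π × 5.67×10⁻⁸ × (368)⁴)] = 7.22×10¹⁰ m = 0.483 AU.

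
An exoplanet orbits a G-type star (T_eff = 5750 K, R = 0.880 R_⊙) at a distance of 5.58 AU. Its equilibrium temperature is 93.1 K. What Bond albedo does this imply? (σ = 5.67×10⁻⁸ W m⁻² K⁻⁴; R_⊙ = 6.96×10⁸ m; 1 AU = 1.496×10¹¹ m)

A ≈ 0.49

R_⋆ = 0.880 × 6.96×10⁸ = 6.12×10⁸ m.
d = 5.58 AU = 8.35×10¹¹ m.
L = 4πR_⋆²σT_⋆⁴ = 4π(6.12×10⁸)² × 5.67×10⁻⁸ × (5750)⁴ = 2.92×10²⁶ W.
S = L/(4πd²) = 33.4 W m⁻².
From T_eq⁴ = S(1−A)/(4σ): 1−A = 4σT_eq⁴/S.
1−A = 4 × 5.67×10⁻⁸ × (93.1)⁴ / 33.4 = 0.511.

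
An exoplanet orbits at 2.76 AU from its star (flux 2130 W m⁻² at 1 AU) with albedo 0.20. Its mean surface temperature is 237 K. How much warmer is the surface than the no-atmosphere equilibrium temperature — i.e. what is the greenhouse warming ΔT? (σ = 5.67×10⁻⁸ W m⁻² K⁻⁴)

ΔT ≈ 59.8 K

S = 2130/2.76² = 279.6 W m⁻².
T_eq = [S(1−A)/(4σ)]^(1/4) = [279.6×0.80/(4×5.67×10⁻⁸)]^(1/4) = 177.2 K.
ΔT = T_surf − T_eq = 237 − 177.2.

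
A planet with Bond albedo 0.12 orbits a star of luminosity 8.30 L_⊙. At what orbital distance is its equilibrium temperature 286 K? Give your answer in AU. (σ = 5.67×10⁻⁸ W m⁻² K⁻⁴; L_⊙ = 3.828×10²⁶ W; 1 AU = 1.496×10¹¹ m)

d ≈ 2.56 AU

L = 8.30 × 3.828×10²⁶ = 3.18×10²⁷ W.
From T_eq⁴ = L(1−A)/(16πσd²): d = √[L(1−A)/(16πσT_eq⁴)].
d = √[3.18×10²⁷ × 0.88 / (16π × 5.67×10⁻⁸ × (286)⁴)] = 3.83×10¹¹ m = 2.56 AU.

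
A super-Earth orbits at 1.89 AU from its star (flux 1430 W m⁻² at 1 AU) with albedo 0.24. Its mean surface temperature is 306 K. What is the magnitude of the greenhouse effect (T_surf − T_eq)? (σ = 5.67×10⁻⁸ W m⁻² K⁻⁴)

ΔT ≈ 114.6 K

S = 1430/1.89² = 400.3 W m⁻².
T_eq = [S(1−A)/(4σ)]^(1/4) = [400.3×0.76/(4×5.67×10⁻⁸)]^(1/4) = 191.4 K.
ΔT = T_surf − T_eq = 306 − 191.4.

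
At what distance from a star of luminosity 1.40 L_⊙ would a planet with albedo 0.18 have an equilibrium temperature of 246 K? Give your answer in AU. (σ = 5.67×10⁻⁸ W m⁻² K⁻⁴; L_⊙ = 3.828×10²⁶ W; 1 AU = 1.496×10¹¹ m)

L = 1.40 × 3.828×10²⁶ = 5.36×10²⁶ W.
From T_eq⁴ = L(1−A)/(16πσd²): d = √[L(1−A)/(16πσT_eq⁴)].
d = √[5.36×10²⁶ × 0.82 / (16π × 5.67×10⁻⁸ × (246)⁴)] = 2.05×10¹¹ m = 1.37 AU.

d ≈ 1.37 AU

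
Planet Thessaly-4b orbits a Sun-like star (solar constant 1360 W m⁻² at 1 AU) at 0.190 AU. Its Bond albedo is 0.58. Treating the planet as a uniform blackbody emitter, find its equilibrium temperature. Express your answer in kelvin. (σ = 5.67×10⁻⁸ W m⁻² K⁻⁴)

Flux at 0.190 AU: S = 1360/0.190² = 3.77×10⁴ W m⁻².
Energy balance: absorbed = emitted ⇒ πR²·S(1−A) = 4πR²·σT_eq⁴, so T_eq⁴ = S(1−A)/(4σ).
T_eq = [3.77×10⁴ × 0.42 / (4 × 5.67×10⁻⁸)]^(1/4) = (6.98×10¹⁰)^(1/4) = 514 K.

T_eq ≈ 514 K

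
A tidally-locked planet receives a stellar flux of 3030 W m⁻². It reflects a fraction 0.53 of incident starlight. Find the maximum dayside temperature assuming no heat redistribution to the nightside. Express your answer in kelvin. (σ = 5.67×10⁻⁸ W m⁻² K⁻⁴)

T_ss ≈ 398 K

With no redistribution each surface element balances locally: S(1−A) = σT⁴.
T = [3030 × 0.47 / 5.67×10⁻⁸]^(1/4) = (2.51×10¹⁰)^(1/4) = 398 K.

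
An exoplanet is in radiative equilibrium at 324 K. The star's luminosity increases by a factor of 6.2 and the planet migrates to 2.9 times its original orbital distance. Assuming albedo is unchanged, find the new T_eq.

T_eq ∝ L^(1/4) · d^(−1/2).
T′ = 324 × 6.2^(1/4) / 2.9^(1/2) = 300 K.

T_eq ≈ 300 K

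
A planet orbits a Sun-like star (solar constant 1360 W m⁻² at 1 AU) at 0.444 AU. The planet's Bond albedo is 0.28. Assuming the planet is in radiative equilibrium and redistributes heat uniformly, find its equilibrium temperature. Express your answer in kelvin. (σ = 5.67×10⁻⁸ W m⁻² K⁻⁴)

T_eq ≈ 385 K

Flux at 0.444 AU: S = 1360/0.444² = 6900 W m⁻².
Energy balance: absorbed = emitted ⇒ πR²·S(1−A) = 4πR²·σT_eq⁴, so T_eq⁴ = S(1−A)/(4σ).
T_eq = [6900 × 0.72 / (4 × 5.67×10⁻⁸)]^(1/4) = (2.19×10¹⁰)^(1/4) = 385 K.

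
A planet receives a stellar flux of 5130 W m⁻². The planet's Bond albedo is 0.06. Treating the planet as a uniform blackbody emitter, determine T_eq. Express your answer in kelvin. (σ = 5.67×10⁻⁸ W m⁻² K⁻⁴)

T_eq ≈ 382 K

Energy balance: absorbed = emitted ⇒ πR²·S(1−A) = 4πR²·σT_eq⁴, so T_eq⁴ = S(1−A)/(4σ).
T_eq = [5130 × 0.94 / (4 × 5.67×10⁻⁸)]^(1/4) = (2.13×10¹⁰)^(1/4) = 382 K.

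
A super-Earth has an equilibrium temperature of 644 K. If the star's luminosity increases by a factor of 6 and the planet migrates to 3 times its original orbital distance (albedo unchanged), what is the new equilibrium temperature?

T_eq ∝ L^(1/4) · d^(−1/2).
T′ = 644 × 6^(1/4) / 3^(1/2) = 582 K.

T_eq ≈ 582 K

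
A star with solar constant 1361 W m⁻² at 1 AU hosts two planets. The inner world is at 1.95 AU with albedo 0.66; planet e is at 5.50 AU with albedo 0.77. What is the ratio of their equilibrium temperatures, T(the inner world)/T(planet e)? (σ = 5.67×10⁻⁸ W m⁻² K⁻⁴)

T_eq = [S₀(1−A)/(4σd²)]^(1/4), so T ∝ (1−A)^(1/4) / √d.
T₁ = [1361×0.34/(4×5.67×10⁻⁸×1.95²)]^(1/4) = 152.20 K.
T₂ = [1361×0.23/(4×5.67×10⁻⁸×5.50²)]^(1/4) = 82.19 K.

T₁/T₂ ≈ 1.852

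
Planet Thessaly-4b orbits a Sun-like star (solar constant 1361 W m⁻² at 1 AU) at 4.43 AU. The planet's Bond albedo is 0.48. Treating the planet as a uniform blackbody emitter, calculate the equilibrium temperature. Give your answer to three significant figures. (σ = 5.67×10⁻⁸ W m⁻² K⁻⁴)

Flux at 4.43 AU: S = 1361/4.43² = 69.4 W m⁻².
Energy balance: absorbed = emitted ⇒ πR²·S(1−A) = 4πR²·σT_eq⁴, so T_eq⁴ = S(1−A)/(4σ).
T_eq = [69.4 × 0.52 / (4 × 5.67×10⁻⁸)]^(1/4) = (1.59×10⁸)^(1/4) = 112 K.

T_eq ≈ 112 K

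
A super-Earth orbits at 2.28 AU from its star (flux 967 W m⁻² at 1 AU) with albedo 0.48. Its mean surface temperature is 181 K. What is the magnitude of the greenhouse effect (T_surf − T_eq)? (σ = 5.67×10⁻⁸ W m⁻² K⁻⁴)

ΔT ≈ 37.3 K

S = 967/2.28² = 186.0 W m⁻².
T_eq = [S(1−A)/(4σ)]^(1/4) = [186.0×0.52/(4×5.67×10⁻⁸)]^(1/4) = 143.7 K.
ΔT = T_surf − T_eq = 181 − 143.7.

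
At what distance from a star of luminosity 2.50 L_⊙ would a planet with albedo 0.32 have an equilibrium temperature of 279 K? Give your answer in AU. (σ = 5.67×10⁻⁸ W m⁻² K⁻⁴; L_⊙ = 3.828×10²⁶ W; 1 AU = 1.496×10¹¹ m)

L = 2.50 × 3.828×10²⁶ = 9.57×10²⁶ W.
From T_eq⁴ = L(1−A)/(16πσd²): d = √[L(1−A)/(16πσT_eq⁴)].
d = √[9.57×10²⁶ × 0.68 / (16π × 5.67×10⁻⁸ × (279)⁴)] = 1.94×10¹¹ m = 1.30 AU.

d ≈ 1.30 AU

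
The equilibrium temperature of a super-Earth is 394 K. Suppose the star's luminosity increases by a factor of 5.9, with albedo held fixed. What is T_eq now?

T_eq ∝ L^(1/4) · d^(−1/2).
T′ = 394 × 5.9^(1/4) = 614 K.

T_eq ≈ 614 K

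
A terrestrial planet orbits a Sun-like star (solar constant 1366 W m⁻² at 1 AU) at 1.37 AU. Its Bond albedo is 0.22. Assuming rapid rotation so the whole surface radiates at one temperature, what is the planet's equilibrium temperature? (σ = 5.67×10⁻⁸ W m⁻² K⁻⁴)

Flux at 1.37 AU: S = 1366/1.37² = 728 W m⁻².
Energy balance: absorbed = emitted ⇒ πR²·S(1−A) = 4πR²·σT_eq⁴, so T_eq⁴ = S(1−A)/(4σ).
T_eq = [728 × 0.78 / (4 × 5.67×10⁻⁸)]^(1/4) = (2.50×10⁹)^(1/4) = 224 K.

T_eq ≈ 224 K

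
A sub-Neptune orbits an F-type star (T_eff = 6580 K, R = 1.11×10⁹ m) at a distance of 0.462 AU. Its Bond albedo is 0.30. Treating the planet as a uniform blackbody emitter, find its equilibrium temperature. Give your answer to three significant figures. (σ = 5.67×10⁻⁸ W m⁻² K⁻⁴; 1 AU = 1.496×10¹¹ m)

T_eq ≈ 539 K

d = 0.462 AU = 6.91×10¹⁰ m.
L = 4πR_⋆²σT_⋆⁴ = 4π(1.11×10⁹)² × 5.67×10⁻⁸ × (6580)⁴ = 1.65×10²⁷ W.
S = L/(4πd²) = 2.74×10⁴ W m⁻².
Energy balance: absorbed = emitted ⇒ πR²·S(1−A) = 4πR²·σT_eq⁴, so T_eq⁴ = S(1−A)/(4σ).
T_eq = [2.74×10⁴ × 0.70 / (4 × 5.67×10⁻⁸)]^(1/4) = (8.46×10¹⁰)^(1/4) = 539 K.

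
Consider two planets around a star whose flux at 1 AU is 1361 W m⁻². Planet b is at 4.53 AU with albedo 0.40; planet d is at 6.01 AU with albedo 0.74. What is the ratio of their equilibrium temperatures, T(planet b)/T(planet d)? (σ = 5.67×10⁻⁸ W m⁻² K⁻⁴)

T₁/T₂ ≈ 1.420

T_eq = [S₀(1−A)/(4σd²)]^(1/4), so T ∝ (1−A)^(1/4) / √d.
T₁ = [1361×0.60/(4×5.67×10⁻⁸×4.53²)]^(1/4) = 115.09 K.
T₂ = [1361×0.26/(4×5.67×10⁻⁸×6.01²)]^(1/4) = 81.07 K.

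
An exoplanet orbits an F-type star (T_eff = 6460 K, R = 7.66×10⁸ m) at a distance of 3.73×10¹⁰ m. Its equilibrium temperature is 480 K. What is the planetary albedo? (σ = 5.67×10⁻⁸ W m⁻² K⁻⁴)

A ≈ 0.71

L = 4πR_⋆²σT_⋆⁴ = 4π(7.66×10⁸)² × 5.67×10⁻⁸ × (6460)⁴ = 7.28×10²⁶ W.
S = L/(4πd²) = 4.16×10⁴ W m⁻².
From T_eq⁴ = S(1−A)/(4σ): 1−A = 4σT_eq⁴/S.
1−A = 4 × 5.67×10⁻⁸ × (480)⁴ / 4.16×10⁴ = 0.289.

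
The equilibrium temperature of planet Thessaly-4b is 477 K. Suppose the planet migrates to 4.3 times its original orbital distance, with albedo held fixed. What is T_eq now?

T_eq ≈ 230 K

T_eq ∝ L^(1/4) · d^(−1/2).
T′ = 477 / 4.3^(1/2) = 230 K.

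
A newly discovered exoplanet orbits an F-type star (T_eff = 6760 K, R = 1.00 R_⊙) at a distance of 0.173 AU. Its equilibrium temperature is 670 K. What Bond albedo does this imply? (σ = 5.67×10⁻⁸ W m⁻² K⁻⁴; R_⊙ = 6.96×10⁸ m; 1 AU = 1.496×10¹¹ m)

R_⋆ = 1.00 × 6.96×10⁸ = 6.96×10⁸ m.
d = 0.173 AU = 2.59×10¹⁰ m.
L = 4πR_⋆²σT_⋆⁴ = 4π(6.96×10⁸)² × 5.67×10⁻⁸ × (6760)⁴ = 7.21×10²⁶ W.
S = L/(4πd²) = 8.56×10⁴ W m⁻².
From T_eq⁴ = S(1−A)/(4σ): 1−A = 4σT_eq⁴/S.
1−A = 4 × 5.67×10⁻⁸ × (670)⁴ / 8.56×10⁴ = 0.534.

A ≈ 0.47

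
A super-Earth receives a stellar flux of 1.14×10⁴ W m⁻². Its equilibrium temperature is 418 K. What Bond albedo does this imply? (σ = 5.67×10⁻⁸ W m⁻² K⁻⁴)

A ≈ 0.39

From T_eq⁴ = S(1−A)/(4σ): 1−A = 4σT_eq⁴/S.
1−A = 4 × 5.67×10⁻⁸ × (418)⁴ / 1.14×10⁴ = 0.607.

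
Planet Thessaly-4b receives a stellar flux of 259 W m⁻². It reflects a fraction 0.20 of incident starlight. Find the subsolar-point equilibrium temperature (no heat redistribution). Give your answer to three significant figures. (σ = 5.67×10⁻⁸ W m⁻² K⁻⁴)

At the subsolar point the surface absorbs S(1−A) and emits σT⁴ per unit area — no factor of 4, since only the local patch is in balance.
T = [259 × 0.80 / 5.67×10⁻⁸]^(1/4) = (3.65×10⁹)^(1/4) = 246 K.

T_ss ≈ 246 K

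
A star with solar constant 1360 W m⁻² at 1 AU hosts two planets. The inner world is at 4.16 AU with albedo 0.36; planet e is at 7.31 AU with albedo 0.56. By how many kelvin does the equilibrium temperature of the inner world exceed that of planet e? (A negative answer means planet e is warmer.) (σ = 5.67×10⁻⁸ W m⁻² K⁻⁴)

T_eq = [S₀(1−A)/(4σd²)]^(1/4), so T ∝ (1−A)^(1/4) / √d.
T₁ = [1360×0.64/(4×5.67×10⁻⁸×4.16²)]^(1/4) = 122.03 K.
T₂ = [1360×0.44/(4×5.67×10⁻⁸×7.31²)]^(1/4) = 83.83 K.

ΔT ≈ 38.2 K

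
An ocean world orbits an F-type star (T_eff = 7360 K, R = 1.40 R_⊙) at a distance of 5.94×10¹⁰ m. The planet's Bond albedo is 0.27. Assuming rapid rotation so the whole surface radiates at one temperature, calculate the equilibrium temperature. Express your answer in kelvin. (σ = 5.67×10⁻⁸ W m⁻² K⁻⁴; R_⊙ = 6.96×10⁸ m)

T_eq ≈ 616 K

R_⋆ = 1.40 × 6.96×10⁸ = 9.74×10⁸ m.
L = 4πR_⋆²σT_⋆⁴ = 4π(9.74×10⁸)² × 5.67×10⁻⁸ × (7360)⁴ = 1.99×10²⁷ W.
S = L/(4πd²) = 4.48×10⁴ W m⁻².
Energy balance: absorbed = emitted ⇒ πR²·S(1−A) = 4πR²·σT_eq⁴, so T_eq⁴ = S(1−A)/(4σ).
T_eq = [4.48×10⁴ × 0.73 / (4 × 5.67×10⁻⁸)]^(1/4) = (1.44×10¹¹)^(1/4) = 616 K.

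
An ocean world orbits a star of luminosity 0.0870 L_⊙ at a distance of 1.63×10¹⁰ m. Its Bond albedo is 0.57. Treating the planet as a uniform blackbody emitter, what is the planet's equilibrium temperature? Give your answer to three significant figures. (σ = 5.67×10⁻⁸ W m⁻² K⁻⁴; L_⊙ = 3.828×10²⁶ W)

T_eq ≈ 371 K

L = 0.0870 × 3.828×10²⁶ = 3.33×10²⁵ W.
Flux: S = L/(4πd²) = 3.33×10²⁵/(4π×(1.63×10¹⁰)²) = 9970 W m⁻².
Energy balance: absorbed = emitted ⇒ πR²·S(1−A) = 4πR²·σT_eq⁴, so T_eq⁴ = S(1−A)/(4σ).
T_eq = [9970 × 0.43 / (4 × 5.67×10⁻⁸)]^(1/4) = (1.89×10¹⁰)^(1/4) = 371 K.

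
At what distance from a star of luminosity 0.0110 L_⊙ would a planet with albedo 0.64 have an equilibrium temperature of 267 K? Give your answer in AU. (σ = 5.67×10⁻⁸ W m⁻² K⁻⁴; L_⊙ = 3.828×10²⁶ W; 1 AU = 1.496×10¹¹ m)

d ≈ 0.0684 AU

L = 0.0110 × 3.828×10²⁶ = 4.21×10²⁴ W.
From T_eq⁴ = L(1−A)/(16πσd²): d = √[L(1−A)/(16πσT_eq⁴)].
d = √[4.21×10²⁴ × 0.36 / (16π × 5.67×10⁻⁸ × (267)⁴)] = 1.02×10¹⁰ m = 0.0684 AU.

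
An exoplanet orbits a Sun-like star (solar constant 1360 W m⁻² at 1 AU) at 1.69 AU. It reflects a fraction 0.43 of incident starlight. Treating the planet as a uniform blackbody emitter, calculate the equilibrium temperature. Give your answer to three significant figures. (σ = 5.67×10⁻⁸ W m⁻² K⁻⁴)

T_eq ≈ 186 K

Flux at 1.69 AU: S = 1360/1.69² = 476 W m⁻².
Energy balance: absorbed = emitted ⇒ πR²·S(1−A) = 4πR²·σT_eq⁴, so T_eq⁴ = S(1−A)/(4σ).
T_eq = [476 × 0.57 / (4 × 5.67×10⁻⁸)]^(1/4) = (1.20×10⁹)^(1/4) = 186 K.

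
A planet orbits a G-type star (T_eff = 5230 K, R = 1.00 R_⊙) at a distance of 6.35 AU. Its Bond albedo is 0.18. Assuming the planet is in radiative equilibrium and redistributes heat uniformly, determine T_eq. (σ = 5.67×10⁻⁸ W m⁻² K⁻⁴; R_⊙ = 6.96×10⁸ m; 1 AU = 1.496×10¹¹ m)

R_⋆ = 1.00 × 6.96×10⁸ = 6.96×10⁸ m.
d = 6.35 AU = 9.50×10¹¹ m.
L = 4πR_⋆²σT_⋆⁴ = 4π(6.96×10⁸)² × 5.67×10⁻⁸ × (5230)⁴ = 2.58×10²⁶ W.
S = L/(4πd²) = 22.8 W m⁻².
Energy balance: absorbed = emitted ⇒ πR²·S(1−A) = 4πR²·σT_eq⁴, so T_eq⁴ = S(1−A)/(4σ).
T_eq = [22.8 × 0.82 / (4 × 5.67×10⁻⁸)]^(1/4) = (8.23×10⁷)^(1/4) = 95.3 K.

T_eq ≈ 95.3 K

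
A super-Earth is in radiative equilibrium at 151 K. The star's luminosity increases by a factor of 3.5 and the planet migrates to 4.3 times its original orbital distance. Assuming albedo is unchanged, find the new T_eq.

T_eq ∝ L^(1/4) · d^(−1/2).
T′ = 151 × 3.5^(1/4) / 4.3^(1/2) = 99.6 K.

T_eq ≈ 99.6 K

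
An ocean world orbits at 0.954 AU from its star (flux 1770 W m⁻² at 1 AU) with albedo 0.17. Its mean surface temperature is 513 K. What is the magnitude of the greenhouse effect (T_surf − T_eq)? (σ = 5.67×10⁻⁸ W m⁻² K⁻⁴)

S = 1770/0.954² = 1945 W m⁻².
T_eq = [S(1−A)/(4σ)]^(1/4) = [1945×0.83/(4×5.67×10⁻⁸)]^(1/4) = 290.5 K.
ΔT = T_surf − T_eq = 513 − 290.5.

ΔT ≈ 222.5 K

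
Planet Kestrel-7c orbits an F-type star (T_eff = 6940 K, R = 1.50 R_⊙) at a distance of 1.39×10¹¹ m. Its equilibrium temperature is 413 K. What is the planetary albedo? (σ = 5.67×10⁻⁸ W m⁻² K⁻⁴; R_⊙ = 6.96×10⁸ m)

R_⋆ = 1.50 × 6.96×10⁸ = 1.04×10⁹ m.
L = 4πR_⋆²σT_⋆⁴ = 4π(1.04×10⁹)² × 5.67×10⁻⁸ × (6940)⁴ = 1.80×10²⁷ W.
S = L/(4πd²) = 7420 W m⁻².
From T_eq⁴ = S(1−A)/(4σ): 1−A = 4σT_eq⁴/S.
1−A = 4 × 5.67×10⁻⁸ × (413)⁴ / 7420 = 0.889.

A ≈ 0.11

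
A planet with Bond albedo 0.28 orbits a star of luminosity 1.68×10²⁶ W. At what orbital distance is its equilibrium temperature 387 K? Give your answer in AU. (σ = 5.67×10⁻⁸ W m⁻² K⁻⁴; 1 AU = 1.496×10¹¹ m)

From T_eq⁴ = L(1−A)/(16πσd²): d = √[L(1−A)/(16πσT_eq⁴)].
d = √[1.68×10²⁶ × 0.72 / (16π × 5.67×10⁻⁸ × (387)⁴)] = 4.35×10¹⁰ m = 0.291 AU.

d ≈ 0.291 AU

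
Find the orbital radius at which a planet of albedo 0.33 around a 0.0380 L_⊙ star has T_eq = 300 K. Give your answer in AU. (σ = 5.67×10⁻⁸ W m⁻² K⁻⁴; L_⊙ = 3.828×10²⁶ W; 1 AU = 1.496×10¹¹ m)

d ≈ 0.137 AU

L = 0.0380 × 3.828×10²⁶ = 1.45×10²⁵ W.
From T_eq⁴ = L(1−A)/(16πσd²): d = √[L(1−A)/(16πσT_eq⁴)].
d = √[1.45×10²⁵ × 0.67 / (16π × 5.67×10⁻⁸ × (300)⁴)] = 2.05×10¹⁰ m = 0.137 AU.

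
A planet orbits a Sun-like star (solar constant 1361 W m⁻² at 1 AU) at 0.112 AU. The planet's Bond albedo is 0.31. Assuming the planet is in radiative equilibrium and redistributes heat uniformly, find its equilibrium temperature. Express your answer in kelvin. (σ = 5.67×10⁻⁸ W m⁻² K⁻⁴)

Flux at 0.112 AU: S = 1361/0.112² = 1.08×10⁵ W m⁻².
Energy balance: absorbed = emitted ⇒ πR²·S(1−A) = 4πR²·σT_eq⁴, so T_eq⁴ = S(1−A)/(4σ).
T_eq = [1.08×10⁵ × 0.69 / (4 × 5.67×10⁻⁸)]^(1/4) = (3.30×10¹¹)^(1/4) = 758 K.

T_eq ≈ 758 K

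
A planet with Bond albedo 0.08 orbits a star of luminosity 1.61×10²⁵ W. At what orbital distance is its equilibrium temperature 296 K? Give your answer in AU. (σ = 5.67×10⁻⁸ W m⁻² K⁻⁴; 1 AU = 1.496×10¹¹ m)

From T_eq⁴ = L(1−A)/(16πσd²): d = √[L(1−A)/(16πσT_eq⁴)].
d = √[1.61×10²⁵ × 0.92 / (16π × 5.67×10⁻⁸ × (296)⁴)] = 2.60×10¹⁰ m = 0.174 AU.

d ≈ 0.174 AU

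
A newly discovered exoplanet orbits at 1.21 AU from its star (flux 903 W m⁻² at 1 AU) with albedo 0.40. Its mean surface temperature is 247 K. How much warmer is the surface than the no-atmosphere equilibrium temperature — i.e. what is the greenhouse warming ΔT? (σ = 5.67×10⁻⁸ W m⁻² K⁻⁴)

S = 903/1.21² = 616.8 W m⁻².
T_eq = [S(1−A)/(4σ)]^(1/4) = [616.8×0.60/(4×5.67×10⁻⁸)]^(1/4) = 201.0 K.
ΔT = T_surf − T_eq = 247 − 201.0.

ΔT ≈ 46.0 K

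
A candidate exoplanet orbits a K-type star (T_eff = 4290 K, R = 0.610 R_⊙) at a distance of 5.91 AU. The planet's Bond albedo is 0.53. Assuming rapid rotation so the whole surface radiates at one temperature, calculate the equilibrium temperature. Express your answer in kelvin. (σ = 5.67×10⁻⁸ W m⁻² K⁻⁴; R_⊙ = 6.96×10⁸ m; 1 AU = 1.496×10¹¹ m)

R_⋆ = 0.610 × 6.96×10⁸ = 4.25×10⁸ m.
d = 5.91 AU = 8.84×10¹¹ m.
L = 4πR_⋆²σT_⋆⁴ = 4π(4.25×10⁸)² × 5.67×10⁻⁸ × (4290)⁴ = 4.35×10²⁵ W.
S = L/(4πd²) = 4.43 W m⁻².
Energy balance: absorbed = emitted ⇒ πR²·S(1−A) = 4πR²·σT_eq⁴, so T_eq⁴ = S(1−A)/(4σ).
T_eq = [4.43 × 0.47 / (4 × 5.67×10⁻⁸)]^(1/4) = (9.18×10⁶)^(1/4) = 55.0 K.

T_eq ≈ 55.0 K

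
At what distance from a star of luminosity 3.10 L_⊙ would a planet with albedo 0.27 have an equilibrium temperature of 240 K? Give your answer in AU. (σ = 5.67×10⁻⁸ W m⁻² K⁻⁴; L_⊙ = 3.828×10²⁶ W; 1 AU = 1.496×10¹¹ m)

d ≈ 2.02 AU

L = 3.10 × 3.828×10²⁶ = 1.19×10²⁷ W.
From T_eq⁴ = L(1−A)/(16πσd²): d = √[L(1−A)/(16πσT_eq⁴)].
d = √[1.19×10²⁷ × 0.73 / (16π × 5.67×10⁻⁸ × (240)⁴)] = 3.03×10¹¹ m = 2.02 AU.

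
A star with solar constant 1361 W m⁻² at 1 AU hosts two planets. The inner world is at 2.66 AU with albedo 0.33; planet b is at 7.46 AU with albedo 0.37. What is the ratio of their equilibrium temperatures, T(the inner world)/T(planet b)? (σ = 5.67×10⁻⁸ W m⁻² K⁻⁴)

T_eq = [S₀(1−A)/(4σd²)]^(1/4), so T ∝ (1−A)^(1/4) / √d.
T₁ = [1361×0.67/(4×5.67×10⁻⁸×2.66²)]^(1/4) = 154.39 K.
T₂ = [1361×0.63/(4×5.67×10⁻⁸×7.46²)]^(1/4) = 90.79 K.

T₁/T₂ ≈ 1.701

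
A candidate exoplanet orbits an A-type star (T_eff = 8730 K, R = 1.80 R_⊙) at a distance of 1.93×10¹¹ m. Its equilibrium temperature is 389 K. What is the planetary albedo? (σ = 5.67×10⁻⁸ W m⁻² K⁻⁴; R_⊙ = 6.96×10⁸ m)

A ≈ 0.63

R_⋆ = 1.80 × 6.96×10⁸ = 1.25×10⁹ m.
L = 4πR_⋆²σT_⋆⁴ = 4π(1.25×10⁹)² × 5.67×10⁻⁸ × (8730)⁴ = 6.50×10²⁷ W.
S = L/(4πd²) = 1.39×10⁴ W m⁻².
From T_eq⁴ = S(1−A)/(4σ): 1−A = 4σT_eq⁴/S.
1−A = 4 × 5.67×10⁻⁸ × (389)⁴ / 1.39×10⁴ = 0.374.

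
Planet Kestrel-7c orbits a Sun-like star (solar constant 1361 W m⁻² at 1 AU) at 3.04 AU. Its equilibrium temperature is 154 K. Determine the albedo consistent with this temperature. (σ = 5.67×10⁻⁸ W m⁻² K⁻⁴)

Flux at 3.04 AU: S = 1361/3.04² = 147 W m⁻².
From T_eq⁴ = S(1−A)/(4σ): 1−A = 4σT_eq⁴/S.
1−A = 4 × 5.67×10⁻⁸ × (154)⁴ / 147 = 0.866.

A ≈ 0.13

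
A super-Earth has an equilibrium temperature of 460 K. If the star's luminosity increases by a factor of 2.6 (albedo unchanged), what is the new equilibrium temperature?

T_eq ≈ 584 K

T_eq ∝ L^(1/4) · d^(−1/2).
T′ = 460 × 2.6^(1/4) = 584 K.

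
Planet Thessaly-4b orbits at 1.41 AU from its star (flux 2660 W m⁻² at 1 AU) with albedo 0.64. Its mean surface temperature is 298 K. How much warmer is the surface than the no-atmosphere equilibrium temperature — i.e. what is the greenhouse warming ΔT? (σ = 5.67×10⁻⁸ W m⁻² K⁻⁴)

S = 2660/1.41² = 1338 W m⁻².
T_eq = [S(1−A)/(4σ)]^(1/4) = [1338×0.36/(4×5.67×10⁻⁸)]^(1/4) = 214.7 K.
ΔT = T_surf − T_eq = 298 − 214.7.

ΔT ≈ 83.3 K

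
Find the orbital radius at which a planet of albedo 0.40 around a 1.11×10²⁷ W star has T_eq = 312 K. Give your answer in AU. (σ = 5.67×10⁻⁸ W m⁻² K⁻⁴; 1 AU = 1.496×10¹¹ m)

From T_eq⁴ = L(1−A)/(16πσd²): d = √[L(1−A)/(16πσT_eq⁴)].
d = √[1.11×10²⁷ × 0.60 / (16π × 5.67×10⁻⁸ × (312)⁴)] = 1.57×10¹¹ m = 1.05 AU.

d ≈ 1.05 AU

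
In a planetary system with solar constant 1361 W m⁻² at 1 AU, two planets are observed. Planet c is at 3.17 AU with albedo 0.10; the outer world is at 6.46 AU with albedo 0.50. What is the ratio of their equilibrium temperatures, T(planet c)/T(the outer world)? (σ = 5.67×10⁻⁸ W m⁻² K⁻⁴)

T_eq = [S₀(1−A)/(4σd²)]^(1/4), so T ∝ (1−A)^(1/4) / √d.
T₁ = [1361×0.90/(4×5.67×10⁻⁸×3.17²)]^(1/4) = 152.26 K.
T₂ = [1361×0.50/(4×5.67×10⁻⁸×6.46²)]^(1/4) = 92.08 K.

T₁/T₂ ≈ 1.654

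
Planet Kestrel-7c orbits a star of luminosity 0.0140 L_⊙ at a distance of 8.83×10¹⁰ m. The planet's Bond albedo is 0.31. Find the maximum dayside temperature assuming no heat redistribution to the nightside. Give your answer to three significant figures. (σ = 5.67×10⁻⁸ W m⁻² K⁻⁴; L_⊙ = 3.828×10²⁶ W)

L = 0.0140 × 3.828×10²⁶ = 5.36×10²⁴ W.
Flux: S = L/(4πd²) = 5.36×10²⁴/(4π×(8.83×10¹⁰)²) = 54.7 W m⁻².
With no redistribution each surface element balances locally: S(1−A) = σT⁴.
T = [54.7 × 0.69 / 5.67×10⁻⁸]^(1/4) = (6.66×10⁸)^(1/4) = 161 K.

T_ss ≈ 161 K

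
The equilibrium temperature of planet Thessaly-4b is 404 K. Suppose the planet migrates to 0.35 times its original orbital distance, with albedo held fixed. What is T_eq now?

T_eq ≈ 683 K

T_eq ∝ L^(1/4) · d^(−1/2).
T′ = 404 / 0.35^(1/2) = 683 K.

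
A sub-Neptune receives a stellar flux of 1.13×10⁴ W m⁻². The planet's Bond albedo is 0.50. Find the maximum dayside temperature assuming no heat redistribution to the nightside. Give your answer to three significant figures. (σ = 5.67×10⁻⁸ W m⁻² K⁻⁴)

With no redistribution each surface element balances locally: S(1−A) = σT⁴.
T = [1.13×10⁴ × 0.50 / 5.67×10⁻⁸]^(1/4) = (9.96×10¹⁰)^(1/4) = 562 K.

T_ss ≈ 562 K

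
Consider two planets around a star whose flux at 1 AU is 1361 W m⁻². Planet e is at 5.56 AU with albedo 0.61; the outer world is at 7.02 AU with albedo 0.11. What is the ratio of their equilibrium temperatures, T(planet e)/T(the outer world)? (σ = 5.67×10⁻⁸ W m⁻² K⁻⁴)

T_eq = [S₀(1−A)/(4σd²)]^(1/4), so T ∝ (1−A)^(1/4) / √d.
T₁ = [1361×0.39/(4×5.67×10⁻⁸×5.56²)]^(1/4) = 93.28 K.
T₂ = [1361×0.89/(4×5.67×10⁻⁸×7.02²)]^(1/4) = 102.03 K.

T₁/T₂ ≈ 0.914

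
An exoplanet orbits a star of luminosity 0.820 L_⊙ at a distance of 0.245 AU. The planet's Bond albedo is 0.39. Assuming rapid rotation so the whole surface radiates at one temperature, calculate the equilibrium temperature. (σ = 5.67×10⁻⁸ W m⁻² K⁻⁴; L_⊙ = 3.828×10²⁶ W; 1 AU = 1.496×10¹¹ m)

d = 0.245 AU = 3.67×10¹⁰ m.
L = 0.820 × 3.828×10²⁶ = 3.14×10²⁶ W.
Flux: S = L/(4πd²) = 3.14×10²⁶/(4π×(3.67×10¹⁰)²) = 1.86×10⁴ W m⁻².
Energy balance: absorbed = emitted ⇒ πR²·S(1−A) = 4πR²·σT_eq⁴, so T_eq⁴ = S(1−A)/(4σ).
T_eq = [1.86×10⁴ × 0.61 / (4 × 5.67×10⁻⁸)]^(1/4) = (5.00×10¹⁰)^(1/4) = 473 K.

T_eq ≈ 473 K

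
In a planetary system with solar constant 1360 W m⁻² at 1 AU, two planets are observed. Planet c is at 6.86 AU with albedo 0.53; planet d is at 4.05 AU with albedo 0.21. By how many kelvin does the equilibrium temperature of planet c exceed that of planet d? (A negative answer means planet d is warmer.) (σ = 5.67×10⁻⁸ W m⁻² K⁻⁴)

ΔT ≈ -42.4 K

T_eq = [S₀(1−A)/(4σd²)]^(1/4), so T ∝ (1−A)^(1/4) / √d.
T₁ = [1360×0.47/(4×5.67×10⁻⁸×6.86²)]^(1/4) = 87.97 K.
T₂ = [1360×0.79/(4×5.67×10⁻⁸×4.05²)]^(1/4) = 130.36 K.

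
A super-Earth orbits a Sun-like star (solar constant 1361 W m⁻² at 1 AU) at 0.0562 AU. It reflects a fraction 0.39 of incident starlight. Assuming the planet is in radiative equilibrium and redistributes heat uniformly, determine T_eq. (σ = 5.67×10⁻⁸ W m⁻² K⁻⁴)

Flux at 0.0562 AU: S = 1361/0.0562² = 4.31×10⁵ W m⁻².
Energy balance: absorbed = emitted ⇒ πR²·S(1−A) = 4πR²·σT_eq⁴, so T_eq⁴ = S(1−A)/(4σ).
T_eq = [4.31×10⁵ × 0.61 / (4 × 5.67×10⁻⁸)]^(1/4) = (1.16×10¹²)^(1/4) = 1040 K.

T_eq ≈ 1040 K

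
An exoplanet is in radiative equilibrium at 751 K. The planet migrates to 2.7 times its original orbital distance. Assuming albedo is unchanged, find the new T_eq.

T_eq ∝ L^(1/4) · d^(−1/2).
T′ = 751 / 2.7^(1/2) = 457 K.

T_eq ≈ 457 K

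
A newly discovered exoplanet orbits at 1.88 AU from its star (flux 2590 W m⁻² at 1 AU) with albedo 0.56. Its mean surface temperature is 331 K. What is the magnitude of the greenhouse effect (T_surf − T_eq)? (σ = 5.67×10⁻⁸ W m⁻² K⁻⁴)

S = 2590/1.88² = 732.8 W m⁻².
T_eq = [S(1−A)/(4σ)]^(1/4) = [732.8×0.44/(4×5.67×10⁻⁸)]^(1/4) = 194.2 K.
ΔT = T_surf − T_eq = 331 − 194.2.

ΔT ≈ 136.8 K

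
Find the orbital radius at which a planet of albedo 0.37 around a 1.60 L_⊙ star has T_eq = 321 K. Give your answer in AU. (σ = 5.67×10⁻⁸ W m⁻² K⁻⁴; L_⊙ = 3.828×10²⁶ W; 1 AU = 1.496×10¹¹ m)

L = 1.60 × 3.828×10²⁶ = 6.12×10²⁶ W.
From T_eq⁴ = L(1−A)/(16πσd²): d = √[L(1−A)/(16πσT_eq⁴)].
d = √[6.12×10²⁶ × 0.63 / (16π × 5.67×10⁻⁸ × (321)⁴)] = 1.13×10¹¹ m = 0.755 AU.

d ≈ 0.755 AU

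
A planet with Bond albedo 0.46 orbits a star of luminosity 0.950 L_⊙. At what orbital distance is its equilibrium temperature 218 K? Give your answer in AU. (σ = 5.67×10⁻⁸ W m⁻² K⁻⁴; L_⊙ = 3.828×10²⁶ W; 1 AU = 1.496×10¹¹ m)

L = 0.950 × 3.828×10²⁶ = 3.64×10²⁶ W.
From T_eq⁴ = L(1−A)/(16πσd²): d = √[L(1−A)/(16πσT_eq⁴)].
d = √[3.64×10²⁶ × 0.54 / (16π × 5.67×10⁻⁸ × (218)⁴)] = 1.75×10¹¹ m = 1.17 AU.

d ≈ 1.17 AU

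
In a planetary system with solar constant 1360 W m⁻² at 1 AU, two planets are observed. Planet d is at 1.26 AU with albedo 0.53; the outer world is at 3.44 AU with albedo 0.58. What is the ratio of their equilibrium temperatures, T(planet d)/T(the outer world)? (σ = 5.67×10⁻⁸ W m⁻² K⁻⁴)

T₁/T₂ ≈ 1.699

T_eq = [S₀(1−A)/(4σd²)]^(1/4), so T ∝ (1−A)^(1/4) / √d.
T₁ = [1360×0.47/(4×5.67×10⁻⁸×1.26²)]^(1/4) = 205.26 K.
T₂ = [1360×0.42/(4×5.67×10⁻⁸×3.44²)]^(1/4) = 120.78 K.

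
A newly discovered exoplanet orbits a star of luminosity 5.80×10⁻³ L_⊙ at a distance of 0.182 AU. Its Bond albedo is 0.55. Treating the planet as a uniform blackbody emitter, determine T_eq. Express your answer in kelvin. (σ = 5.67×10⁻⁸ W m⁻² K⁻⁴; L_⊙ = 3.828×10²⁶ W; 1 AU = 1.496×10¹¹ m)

d = 0.182 AU = 2.72×10¹⁰ m.
L = 5.80×10⁻³ × 3.828×10²⁶ = 2.22×10²⁴ W.
Flux: S = L/(4πd²) = 2.22×10²⁴/(4π×(2.72×10¹⁰)²) = 238 W m⁻².
Energy balance: absorbed = emitted ⇒ πR²·S(1−A) = 4πR²·σT_eq⁴, so T_eq⁴ = S(1−A)/(4σ).
T_eq = [238 × 0.45 / (4 × 5.67×10⁻⁸)]^(1/4) = (4.73×10⁸)^(1/4) = 147 K.

T_eq ≈ 147 K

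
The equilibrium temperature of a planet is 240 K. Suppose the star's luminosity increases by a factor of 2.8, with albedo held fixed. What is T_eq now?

T_eq ∝ L^(1/4) · d^(−1/2).
T′ = 240 × 2.8^(1/4) = 310 K.

T_eq ≈ 310 K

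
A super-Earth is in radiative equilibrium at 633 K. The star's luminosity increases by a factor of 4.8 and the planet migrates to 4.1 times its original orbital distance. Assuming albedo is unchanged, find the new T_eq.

T_eq ∝ L^(1/4) · d^(−1/2).
T′ = 633 × 4.8^(1/4) / 4.1^(1/2) = 463 K.

T_eq ≈ 463 K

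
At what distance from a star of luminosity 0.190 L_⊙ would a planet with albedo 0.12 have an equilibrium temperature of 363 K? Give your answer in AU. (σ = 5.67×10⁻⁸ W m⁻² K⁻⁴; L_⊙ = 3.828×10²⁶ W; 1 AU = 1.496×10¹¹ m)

d ≈ 0.240 AU

L = 0.190 × 3.828×10²⁶ = 7.27×10²⁵ W.
From T_eq⁴ = L(1−A)/(16πσd²): d = √[L(1−A)/(16πσT_eq⁴)].
d = √[7.27×10²⁵ × 0.88 / (16π × 5.67×10⁻⁸ × (363)⁴)] = 3.60×10¹⁰ m = 0.240 AU.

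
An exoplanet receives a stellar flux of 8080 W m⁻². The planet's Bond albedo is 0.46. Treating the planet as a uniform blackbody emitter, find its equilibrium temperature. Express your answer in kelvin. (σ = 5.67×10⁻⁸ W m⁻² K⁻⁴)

Energy balance: absorbed = emitted ⇒ πR²·S(1−A) = 4πR²·σT_eq⁴, so T_eq⁴ = S(1−A)/(4σ).
T_eq = [8080 × 0.54 / (4 × 5.67×10⁻⁸)]^(1/4) = (1.92×10¹⁰)^(1/4) = 372 K.

T_eq ≈ 372 K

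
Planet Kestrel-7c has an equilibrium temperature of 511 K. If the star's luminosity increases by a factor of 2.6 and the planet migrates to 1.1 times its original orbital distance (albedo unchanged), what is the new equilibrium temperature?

T_eq ≈ 619 K

T_eq ∝ L^(1/4) · d^(−1/2).
T′ = 511 × 2.6^(1/4) / 1.1^(1/2) = 619 K.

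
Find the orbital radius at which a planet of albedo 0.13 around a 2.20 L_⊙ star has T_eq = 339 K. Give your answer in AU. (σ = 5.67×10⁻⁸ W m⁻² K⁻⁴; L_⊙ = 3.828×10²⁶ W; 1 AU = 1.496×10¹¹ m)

d ≈ 0.933 AU

L = 2.20 × 3.828×10²⁶ = 8.42×10²⁶ W.
From T_eq⁴ = L(1−A)/(16πσd²): d = √[L(1−A)/(16πσT_eq⁴)].
d = √[8.42×10²⁶ × 0.87 / (16π × 5.67×10⁻⁸ × (339)⁴)] = 1.40×10¹¹ m = 0.933 AU.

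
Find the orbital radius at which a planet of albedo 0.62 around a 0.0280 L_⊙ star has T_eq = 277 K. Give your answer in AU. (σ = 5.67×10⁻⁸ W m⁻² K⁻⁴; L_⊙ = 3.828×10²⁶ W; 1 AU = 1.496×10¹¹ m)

d ≈ 0.104 AU

L = 0.0280 × 3.828×10²⁶ = 1.07×10²⁵ W.
From T_eq⁴ = L(1−A)/(16πσd²): d = √[L(1−A)/(16πσT_eq⁴)].
d = √[1.07×10²⁵ × 0.38 / (16π × 5.67×10⁻⁸ × (277)⁴)] = 1.56×10¹⁰ m = 0.104 AU.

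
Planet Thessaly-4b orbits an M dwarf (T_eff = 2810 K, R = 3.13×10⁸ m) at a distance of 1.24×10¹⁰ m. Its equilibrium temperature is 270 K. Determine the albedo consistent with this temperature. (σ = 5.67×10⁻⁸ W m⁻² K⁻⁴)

A ≈ 0.46

L = 4πR_⋆²σT_⋆⁴ = 4π(3.13×10⁸)² × 5.67×10⁻⁸ × (2810)⁴ = 4.35×10²⁴ W.
S = L/(4πd²) = 2250 W m⁻².
From T_eq⁴ = S(1−A)/(4σ): 1−A = 4σT_eq⁴/S.
1−A = 4 × 5.67×10⁻⁸ × (270)⁴ / 2250 = 0.535.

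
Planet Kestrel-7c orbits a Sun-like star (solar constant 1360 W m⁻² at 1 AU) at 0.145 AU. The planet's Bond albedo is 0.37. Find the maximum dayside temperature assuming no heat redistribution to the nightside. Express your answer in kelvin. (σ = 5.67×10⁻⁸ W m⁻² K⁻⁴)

Flux at 0.145 AU: S = 1360/0.145² = 6.47×10⁴ W m⁻².
With no redistribution each surface element balances locally: S(1−A) = σT⁴.
T = [6.47×10⁴ × 0.63 / 5.67×10⁻⁸]^(1/4) = (7.19×10¹¹)^(1/4) = 921 K.

T_ss ≈ 921 K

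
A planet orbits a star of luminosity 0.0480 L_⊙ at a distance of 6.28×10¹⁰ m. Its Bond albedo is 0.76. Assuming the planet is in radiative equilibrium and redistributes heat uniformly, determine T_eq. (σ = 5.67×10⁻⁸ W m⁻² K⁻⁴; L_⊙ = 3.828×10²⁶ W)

T_eq ≈ 141 K

L = 0.0480 × 3.828×10²⁶ = 1.84×10²⁵ W.
Flux: S = L/(4πd²) = 1.84×10²⁵/(4π×(6.28×10¹⁰)²) = 371 W m⁻².
Energy balance: absorbed = emitted ⇒ πR²·S(1−A) = 4πR²·σT_eq⁴, so T_eq⁴ = S(1−A)/(4σ).
T_eq = [371 × 0.24 / (4 × 5.67×10⁻⁸)]^(1/4) = (3.92×10⁸)^(1/4) = 141 K.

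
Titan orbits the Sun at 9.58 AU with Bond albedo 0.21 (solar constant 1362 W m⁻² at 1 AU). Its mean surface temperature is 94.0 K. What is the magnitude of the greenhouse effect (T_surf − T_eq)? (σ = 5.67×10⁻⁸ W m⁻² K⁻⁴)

ΔT ≈ 9.2 K

S = 1362/9.58² = 14.84 W m⁻².
T_eq = [S(1−A)/(4σ)]^(1/4) = [14.84×0.79/(4×5.67×10⁻⁸)]^(1/4) = 84.8 K.
ΔT = T_surf − T_eq = 94 − 84.8.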